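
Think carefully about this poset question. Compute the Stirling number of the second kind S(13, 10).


S(n,k) = k*S(n-1,k) + S(n-1,k-1).
S(12,10) = 1705, S(12,9) = 22275
S(13,10) = 10*1705 + 22275 = 17050 + 22275
S(13,10) = 39325


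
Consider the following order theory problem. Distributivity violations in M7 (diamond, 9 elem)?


Distributive law: a ^ (b v c) = (a ^ b) v (a ^ c).
Check all 9^3 = 729 ordered triples (a,b,c).
  e.g. a=a1, b=a2, c=a3: lhs=a1 != rhs=0
  e.g. a=a1, b=a2, c=a4: lhs=a1 != rhs=0
Total violating triples: 210


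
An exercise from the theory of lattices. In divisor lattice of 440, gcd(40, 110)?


Meet=gcd.
gcd(40,110)=10


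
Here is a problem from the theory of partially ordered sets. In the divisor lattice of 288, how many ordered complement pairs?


Complement pair (a,b): a meet b = bottom, a join b = top.
Here: gcd(a,b)=1 and lcm(a,b)=288, i.e. a*b=288 with a,b coprime.
Pairs found: (1,288), (9,32), (32,9), (288,1)
Total ordered pairs: 4


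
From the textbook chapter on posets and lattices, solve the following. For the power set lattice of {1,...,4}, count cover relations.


A cover relation a -< b holds when a < b with no c strictly between.
Cover relations:
  {} -< {1}
  {} -< {2}
  {} -< {3}
  {} -< {4}
  {1} -< {1,2}
  {1} -< {1,3}
  {1} -< {1,4}
  {2} -< {1,2}
  ...24 more
Total: 32


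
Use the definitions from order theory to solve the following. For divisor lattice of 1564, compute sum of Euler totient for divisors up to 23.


Divisors of 1564 up to 23: [1, 2, 4, 17, 23]
phi values: [1, 1, 2, 16, 22]
Sum = 42


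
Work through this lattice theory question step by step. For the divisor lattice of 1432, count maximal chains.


A maximal chain goes from the minimum element to a maximal element via cover relations.
Counting all min-to-max paths in the cover graph.
Total maximal chains: 4


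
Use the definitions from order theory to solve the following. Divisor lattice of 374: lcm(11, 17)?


Join=lcm.
gcd(11,17)=1
lcm=187


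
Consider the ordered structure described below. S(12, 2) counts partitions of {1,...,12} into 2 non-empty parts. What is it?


S(n,k) = k*S(n-1,k) + S(n-1,k-1).
S(11,2) = 1023, S(11,1) = 1
S(12,2) = 2*1023 + 1 = 2046 + 1
S(12,2) = 2047


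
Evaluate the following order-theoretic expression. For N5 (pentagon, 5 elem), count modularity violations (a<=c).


Modular law: if a <= c then a v (b ^ c) = (a v b) ^ c.
Check all triples (a,b,c) with a <= c among 5 elements.
  e.g. a=a, b=c, c=b: lhs=a != rhs=b
Total violating triples: 1


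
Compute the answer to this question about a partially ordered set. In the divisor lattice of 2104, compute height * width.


Height = length of longest chain minus 1; width = size of largest antichain.
A maximum chain: 1 | 263 | 526 | 1052 | 2104  (height 4).
A maximum antichain: {2, 263}  (width 2).
Product = 4 * 2 = 8


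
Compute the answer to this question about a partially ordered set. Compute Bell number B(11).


B(n) = number of set partitions of an n-element set.
B(n) satisfies the recurrence: B(n+1) = sum_k C(n,k)*B(k).
B(11) = 678570


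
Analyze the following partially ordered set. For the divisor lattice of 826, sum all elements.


sigma(n) = sum of divisors.
Divisors of 826: [1, 2, 7, 14, 59, 118, 413, 826]
Sum = 1440


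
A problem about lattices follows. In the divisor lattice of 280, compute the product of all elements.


Divisors of 280: [1, 2, 4, 5, 7, 8, 10, 14, 20, 28, 35, 40, 56, 70, 140, 280]
Product = n^(d(n)/2) = 280^(16/2)
Product = 37780199833600000000


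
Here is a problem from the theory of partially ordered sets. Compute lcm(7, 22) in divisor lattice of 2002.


In a divisor lattice, join = lcm (least common multiple).
gcd(7,22) = 1
lcm(7,22) = 7*22/gcd = 154/1 = 154


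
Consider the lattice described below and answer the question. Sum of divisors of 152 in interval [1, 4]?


Interval [1,4] in divisors of 152: [1, 2, 4]
Sum = 7


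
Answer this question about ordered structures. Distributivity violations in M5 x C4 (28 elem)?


Distributive law: a ^ (b v c) = (a ^ b) v (a ^ c).
Check all 28^3 = 21952 ordered triples (a,b,c).
  e.g. a=(a1,0), b=(a2,0), c=(a3,0): lhs=(a1,0) != rhs=(0,0)
  e.g. a=(a1,0), b=(a2,0), c=(a3,1): lhs=(a1,0) != rhs=(0,0)
Total violating triples: 3840


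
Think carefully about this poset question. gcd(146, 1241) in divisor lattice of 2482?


Meet=gcd.
gcd(146,1241)=73


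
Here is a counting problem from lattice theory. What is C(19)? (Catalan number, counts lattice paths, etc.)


C(n) = C(2n, n) / (n+1).
C(38, 19) = 35345263800
C(19) = 35345263800 / 20 = 1767263190


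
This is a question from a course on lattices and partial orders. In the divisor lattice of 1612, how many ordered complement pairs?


Complement pair (a,b): a meet b = bottom, a join b = top.
Here: gcd(a,b)=1 and lcm(a,b)=1612, i.e. a*b=1612 with a,b coprime.
Pairs found: (1,1612), (4,403), (13,124), (31,52), ... (4 more)
Total ordered pairs: 8


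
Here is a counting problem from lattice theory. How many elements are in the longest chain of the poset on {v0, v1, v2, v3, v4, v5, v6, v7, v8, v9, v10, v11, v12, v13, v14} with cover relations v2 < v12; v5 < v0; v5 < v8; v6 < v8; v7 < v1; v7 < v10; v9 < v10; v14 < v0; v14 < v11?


A chain is a totally ordered subset; we count the number of elements in a maximum chain.
Compute, for each element x, the size of the longest chain ending at x:
  v2: 1
  v3: 1
  v4: 1
  v5: 1
  v6: 1
  v7: 1
  ...
A maximum chain: v5 < v0
Number of elements in the longest chain: 2


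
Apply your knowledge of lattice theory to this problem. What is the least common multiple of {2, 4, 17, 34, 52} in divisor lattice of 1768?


In a divisor lattice, join = lcm (least common multiple).
Compute lcm iteratively: start with first element, then lcm(current, next).
Elements: [2, 4, 17, 34, 52]
lcm(2,4) = 4
lcm(4,17) = 68
lcm(68,34) = 68
lcm(68,52) = 884
Final lcm = 884


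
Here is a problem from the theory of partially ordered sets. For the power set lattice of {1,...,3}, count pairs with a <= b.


The order relation is {(a,b) : a <= b}, reflexive so it includes (a,a).
Examples: ({},{}), ({},{1,2}), ({},{1,2,3}), ({},{1,3}), ({},{1}), ...
Total ordered pairs: 27


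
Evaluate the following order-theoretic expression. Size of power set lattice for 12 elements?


Power set = 2^n.
2^12 = 4096


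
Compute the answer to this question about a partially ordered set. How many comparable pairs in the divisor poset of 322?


A comparable pair {a,b} has a < b or b < a in the order.
Count unordered pairs where one element is strictly below the other.
Examples: {1,2}, {1,7}, {1,14}, {1,23}, ...
Total comparable pairs: 19


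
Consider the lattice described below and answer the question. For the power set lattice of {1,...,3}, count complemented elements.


An element a is complemented if some b has a meet b = bottom, a join b = top.
every subset A has complement S\A, so all elements are complemented.
Complemented elements: {}, {1}, {2}, {3}, {1,2}, {1,3}, ... (2 more)
Count: 8


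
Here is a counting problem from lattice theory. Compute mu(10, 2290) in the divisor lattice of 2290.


In a divisor lattice, mu(a,b) = mu(b/a) where mu is the classical Mobius function.
b/a = 2290/10 = 229
Prime factorization of 229: primes [229]
229 is squarefree with 1 prime factor(s), so mu(229) = (-1)^1 = -1


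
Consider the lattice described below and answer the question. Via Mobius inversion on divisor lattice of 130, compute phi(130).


phi(n) = n * prod_{p|n} (1 - 1/p).
Prime divisors of 130: [2, 5, 13]
phi(130) = 130 * (1 - 1/2) * (1 - 1/5) * (1 - 1/13)
phi(130) = 48


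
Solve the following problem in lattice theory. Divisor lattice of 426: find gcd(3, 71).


In a divisor lattice, meet = gcd (greatest common divisor).
By Euclidean algorithm or factoring: gcd(3,71) = 1


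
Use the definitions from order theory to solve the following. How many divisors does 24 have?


Divisors of 24: [1, 2, 3, 4, 6, 8, 12, 24]
Count: 8


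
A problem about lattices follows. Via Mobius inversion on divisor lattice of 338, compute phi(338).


phi(n) = n * prod_{p|n} (1 - 1/p).
Prime divisors of 338: [2, 13]
phi(338) = 338 * (1 - 1/2) * (1 - 1/13)
phi(338) = 156


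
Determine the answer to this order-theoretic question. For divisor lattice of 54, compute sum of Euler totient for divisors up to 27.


Divisors of 54 up to 27: [1, 2, 3, 6, 9, 18, 27]
phi values: [1, 1, 2, 2, 6, 6, 18]
Sum = 36


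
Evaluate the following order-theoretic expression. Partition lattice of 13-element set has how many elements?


B(n) = number of set partitions of an n-element set.
B(n) satisfies the recurrence: B(n+1) = sum_k C(n,k)*B(k).
B(13) = 27644437


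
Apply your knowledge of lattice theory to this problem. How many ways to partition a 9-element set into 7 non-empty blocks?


S(n,k) = k*S(n-1,k) + S(n-1,k-1).
S(8,7) = 28, S(8,6) = 266
S(9,7) = 7*28 + 266 = 196 + 266
S(9,7) = 462


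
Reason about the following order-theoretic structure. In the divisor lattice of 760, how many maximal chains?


A maximal chain goes from the minimum element to a maximal element via cover relations.
Counting all min-to-max paths in the cover graph.
Total maximal chains: 20


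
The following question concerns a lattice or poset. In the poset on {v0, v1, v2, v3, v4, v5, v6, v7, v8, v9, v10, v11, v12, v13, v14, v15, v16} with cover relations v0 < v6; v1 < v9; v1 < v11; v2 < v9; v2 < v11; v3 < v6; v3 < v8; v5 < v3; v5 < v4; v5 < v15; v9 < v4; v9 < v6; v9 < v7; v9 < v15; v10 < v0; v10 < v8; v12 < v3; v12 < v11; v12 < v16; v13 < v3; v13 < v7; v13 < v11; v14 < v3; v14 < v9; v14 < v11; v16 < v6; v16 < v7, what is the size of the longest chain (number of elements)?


A chain is a totally ordered subset; we count the number of elements in a maximum chain.
Compute, for each element x, the size of the longest chain ending at x:
  v1: 1
  v2: 1
  v5: 1
  v10: 1
  v12: 1
  v13: 1
  ...
A maximum chain: v1 < v9 < v4
Number of elements in the longest chain: 3


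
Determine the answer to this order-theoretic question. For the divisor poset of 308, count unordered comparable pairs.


A comparable pair {a,b} has a < b or b < a in the order.
Count unordered pairs where one element is strictly below the other.
Examples: {1,2}, {1,4}, {1,7}, {1,11}, ...
Total comparable pairs: 42


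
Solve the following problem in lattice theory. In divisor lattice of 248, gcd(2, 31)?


Meet=gcd.
gcd(2,31)=1


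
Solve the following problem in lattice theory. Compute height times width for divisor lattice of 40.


Height = length of longest chain minus 1; width = size of largest antichain.
A maximum chain: 1 | 5 | 10 | 20 | 40  (height 4).
A maximum antichain: {2, 5}  (width 2).
Product = 4 * 2 = 8


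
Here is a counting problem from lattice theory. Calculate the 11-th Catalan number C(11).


C(n) = C(2n, n) / (n+1).
C(22, 11) = 705432
C(11) = 705432 / 12 = 58786


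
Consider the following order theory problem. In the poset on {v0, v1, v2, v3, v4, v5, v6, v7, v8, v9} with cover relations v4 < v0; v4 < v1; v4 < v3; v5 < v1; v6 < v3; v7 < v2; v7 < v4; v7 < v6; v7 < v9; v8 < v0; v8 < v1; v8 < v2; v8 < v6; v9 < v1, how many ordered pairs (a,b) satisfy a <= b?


The order relation is {(a,b) : a <= b}, reflexive so it includes (a,a).
Examples: (v0,v0), (v1,v1), (v2,v2), (v3,v3), (v4,v0), ...
Total ordered pairs: 28


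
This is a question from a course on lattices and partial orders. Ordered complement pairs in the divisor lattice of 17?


Complement pair (a,b): a meet b = bottom, a join b = top.
Here: gcd(a,b)=1 and lcm(a,b)=17, i.e. a*b=17 with a,b coprime.
Pairs found: (1,17), (17,1)
Total ordered pairs: 2


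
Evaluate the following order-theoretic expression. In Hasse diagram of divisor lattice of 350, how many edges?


A cover relation a -< b holds when a < b with no c strictly between.
Cover relations:
  1 -< 2
  1 -< 5
  1 -< 7
  2 -< 10
  2 -< 14
  5 -< 10
  5 -< 25
  5 -< 35
  ...12 more
Total: 20


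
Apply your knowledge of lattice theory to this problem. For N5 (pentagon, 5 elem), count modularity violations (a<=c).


Modular law: if a <= c then a v (b ^ c) = (a v b) ^ c.
Check all triples (a,b,c) with a <= c among 5 elements.
  e.g. a=a, b=c, c=b: lhs=a != rhs=b
Total violating triples: 1


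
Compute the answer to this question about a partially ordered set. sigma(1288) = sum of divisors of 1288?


sigma(n) = sum of divisors.
Divisors of 1288: [1, 2, 4, 7, 8, 14, 23, 28, 46, 56, 92, 161, 184, 322, 644, 1288]
Sum = 2880


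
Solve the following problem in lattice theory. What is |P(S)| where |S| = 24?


Power set = 2^n.
2^24 = 16777216


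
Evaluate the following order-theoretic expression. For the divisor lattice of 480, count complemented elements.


An element a is complemented if some b has a meet b = bottom, a join b = top.
a is complemented iff gcd(a, n/a)=1, i.e. a is a unitary divisor of 480.
Complemented elements: 1, 3, 5, 15, 32, 96, ... (2 more)
Count: 8


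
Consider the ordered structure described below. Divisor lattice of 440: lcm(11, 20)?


Join=lcm.
gcd(11,20)=1
lcm=220


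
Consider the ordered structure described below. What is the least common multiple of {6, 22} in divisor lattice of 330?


In a divisor lattice, join = lcm (least common multiple).
Compute lcm iteratively: start with first element, then lcm(current, next).
Elements: [6, 22]
lcm(6,22) = 66
Final lcm = 66


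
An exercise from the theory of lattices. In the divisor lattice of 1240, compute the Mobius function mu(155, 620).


In a divisor lattice, mu(a,b) = mu(b/a) where mu is the classical Mobius function.
b/a = 620/155 = 4
Prime factorization of 4: primes [2]
4 is not squarefree, so mu(4) = 0


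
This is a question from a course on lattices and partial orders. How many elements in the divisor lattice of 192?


Divisors of 192: [1, 2, 3, 4, 6, 8, 12, 16, 24, 32, 48, 64, 96, 192]
Count: 14


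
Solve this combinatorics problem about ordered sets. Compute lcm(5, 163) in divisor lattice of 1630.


In a divisor lattice, join = lcm (least common multiple).
gcd(5,163) = 1
lcm(5,163) = 5*163/gcd = 815/1 = 815


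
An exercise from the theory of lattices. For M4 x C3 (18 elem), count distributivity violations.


Distributive law: a ^ (b v c) = (a ^ b) v (a ^ c).
Check all 18^3 = 5832 ordered triples (a,b,c).
  e.g. a=(a1,0), b=(a2,0), c=(a3,0): lhs=(a1,0) != rhs=(0,0)
  e.g. a=(a1,0), b=(a2,0), c=(a3,1): lhs=(a1,0) != rhs=(0,0)
Total violating triples: 648


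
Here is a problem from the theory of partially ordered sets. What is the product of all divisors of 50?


Divisors of 50: [1, 2, 5, 10, 25, 50]
Product = n^(d(n)/2) = 50^(6/2)
Product = 125000


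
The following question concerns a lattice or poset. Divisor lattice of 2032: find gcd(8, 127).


In a divisor lattice, meet = gcd (greatest common divisor).
By Euclidean algorithm or factoring: gcd(8,127) = 1


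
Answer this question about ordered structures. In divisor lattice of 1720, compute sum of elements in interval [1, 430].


Interval [1,430] in divisors of 1720: [1, 2, 5, 10, 43, 86, 215, 430]
Sum = 792


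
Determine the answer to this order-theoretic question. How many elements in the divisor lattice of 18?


Divisors of 18: [1, 2, 3, 6, 9, 18]
Count: 6


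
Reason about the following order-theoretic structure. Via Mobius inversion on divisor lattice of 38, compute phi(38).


phi(n) = n * prod_{p|n} (1 - 1/p).
Prime divisors of 38: [2, 19]
phi(38) = 38 * (1 - 1/2) * (1 - 1/19)
phi(38) = 18


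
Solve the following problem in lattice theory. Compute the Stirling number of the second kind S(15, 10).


S(n,k) = k*S(n-1,k) + S(n-1,k-1).
S(14,10) = 752752, S(14,9) = 5135130
S(15,10) = 10*752752 + 5135130 = 7527520 + 5135130
S(15,10) = 12662650


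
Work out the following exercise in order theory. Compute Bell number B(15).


B(n) = number of set partitions of an n-element set.
B(n) satisfies the recurrence: B(n+1) = sum_k C(n,k)*B(k).
B(15) = 1382958545


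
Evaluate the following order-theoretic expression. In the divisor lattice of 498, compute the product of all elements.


Divisors of 498: [1, 2, 3, 6, 83, 166, 249, 498]
Product = n^(d(n)/2) = 498^(8/2)
Product = 61505984016


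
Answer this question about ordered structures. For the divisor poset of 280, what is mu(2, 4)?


In a divisor lattice, mu(a,b) = mu(b/a) where mu is the classical Mobius function.
b/a = 4/2 = 2
Prime factorization of 2: primes [2]
2 is squarefree with 1 prime factor(s), so mu(2) = (-1)^1 = -1


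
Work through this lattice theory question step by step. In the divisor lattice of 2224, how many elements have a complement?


An element a is complemented if some b has a meet b = bottom, a join b = top.
a is complemented iff gcd(a, n/a)=1, i.e. a is a unitary divisor of 2224.
Complemented elements: 1, 16, 139, 2224
Count: 4


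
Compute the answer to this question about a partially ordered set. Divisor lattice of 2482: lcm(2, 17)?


Join=lcm.
gcd(2,17)=1
lcm=34


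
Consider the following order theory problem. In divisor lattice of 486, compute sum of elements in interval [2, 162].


Interval [2,162] in divisors of 486: [2, 6, 18, 54, 162]
Sum = 242


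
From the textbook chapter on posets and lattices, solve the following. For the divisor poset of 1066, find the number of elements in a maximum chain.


A chain is a totally ordered subset; we count the number of elements in a maximum chain.
Compute, for each element x, the size of the longest chain ending at x:
  1: 1
  2: 2
  13: 2
  41: 2
  26: 3
  82: 3
  ...
A maximum chain: 1 < 2 < 26 < 1066
Number of elements in the longest chain: 4


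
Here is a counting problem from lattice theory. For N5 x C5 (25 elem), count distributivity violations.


Distributive law: a ^ (b v c) = (a ^ b) v (a ^ c).
Check all 25^3 = 15625 ordered triples (a,b,c).
  e.g. a=(b,0), b=(a,0), c=(c,0): lhs=(b,0) != rhs=(a,0)
  e.g. a=(b,0), b=(a,0), c=(c,1): lhs=(b,0) != rhs=(a,0)
Total violating triples: 250


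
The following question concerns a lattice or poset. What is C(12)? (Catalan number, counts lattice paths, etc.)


C(n) = C(2n, n) / (n+1).
C(24, 12) = 2704156
C(12) = 2704156 / 13 = 208012


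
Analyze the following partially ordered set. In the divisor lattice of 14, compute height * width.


Height = length of longest chain minus 1; width = size of largest antichain.
A maximum chain: 1 | 7 | 14  (height 2).
A maximum antichain: {2, 7}  (width 2).
Product = 2 * 2 = 4


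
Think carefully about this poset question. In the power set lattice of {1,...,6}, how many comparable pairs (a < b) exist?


A comparable pair {a,b} has a < b or b < a in the order.
Count unordered pairs where one element is strictly below the other.
Examples: {{},{1}}, {{},{2}}, {{},{3}}, {{},{4}}, ...
Total comparable pairs: 665


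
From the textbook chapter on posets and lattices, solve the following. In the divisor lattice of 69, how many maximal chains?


A maximal chain goes from the minimum element to a maximal element via cover relations.
Counting all min-to-max paths in the cover graph.
Total maximal chains: 2


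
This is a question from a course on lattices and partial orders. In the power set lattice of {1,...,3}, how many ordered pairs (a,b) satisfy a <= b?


The order relation is {(a,b) : a <= b}, reflexive so it includes (a,a).
Examples: ({},{}), ({},{1,2}), ({},{1,2,3}), ({},{1,3}), ({},{1}), ...
Total ordered pairs: 27


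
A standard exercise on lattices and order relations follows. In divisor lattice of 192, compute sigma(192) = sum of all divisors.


sigma(n) = sum of divisors.
Divisors of 192: [1, 2, 3, 4, 6, 8, 12, 16, 24, 32, 48, 64, 96, 192]
Sum = 508


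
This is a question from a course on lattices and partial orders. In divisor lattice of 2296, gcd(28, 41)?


Meet=gcd.
gcd(28,41)=1


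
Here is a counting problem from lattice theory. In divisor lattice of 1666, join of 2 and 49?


In a divisor lattice, join = lcm (least common multiple).
gcd(2,49) = 1
lcm(2,49) = 2*49/gcd = 98/1 = 98


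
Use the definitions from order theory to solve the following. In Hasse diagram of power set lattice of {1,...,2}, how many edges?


A cover relation a -< b holds when a < b with no c strictly between.
Cover relations:
  {} -< {1}
  {} -< {2}
  {1} -< {1,2}
  {2} -< {1,2}
Total: 4


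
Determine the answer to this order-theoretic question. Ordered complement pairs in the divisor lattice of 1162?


Complement pair (a,b): a meet b = bottom, a join b = top.
Here: gcd(a,b)=1 and lcm(a,b)=1162, i.e. a*b=1162 with a,b coprime.
Pairs found: (1,1162), (2,581), (7,166), (14,83), ... (4 more)
Total ordered pairs: 8


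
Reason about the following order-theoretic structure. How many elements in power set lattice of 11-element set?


Power set = 2^n.
2^11 = 2048


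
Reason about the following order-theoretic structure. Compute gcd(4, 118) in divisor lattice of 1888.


In a divisor lattice, meet = gcd (greatest common divisor).
By Euclidean algorithm or factoring: gcd(4,118) = 2


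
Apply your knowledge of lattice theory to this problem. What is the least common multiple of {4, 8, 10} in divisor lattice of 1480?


In a divisor lattice, join = lcm (least common multiple).
Compute lcm iteratively: start with first element, then lcm(current, next).
Elements: [4, 8, 10]
lcm(4,8) = 8
lcm(8,10) = 40
Final lcm = 40


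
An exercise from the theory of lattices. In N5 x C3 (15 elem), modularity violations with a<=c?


Modular law: if a <= c then a v (b ^ c) = (a v b) ^ c.
Check all triples (a,b,c) with a <= c among 15 elements.
  e.g. a=(a,0), b=(c,0), c=(b,0): lhs=(a,0) != rhs=(b,0)
  e.g. a=(a,0), b=(c,1), c=(b,0): lhs=(a,0) != rhs=(b,0)
Total violating triples: 18


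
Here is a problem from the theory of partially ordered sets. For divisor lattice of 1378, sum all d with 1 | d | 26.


Interval [1,26] in divisors of 1378: [1, 2, 13, 26]
Sum = 42


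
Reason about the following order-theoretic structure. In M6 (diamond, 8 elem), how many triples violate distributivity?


Distributive law: a ^ (b v c) = (a ^ b) v (a ^ c).
Check all 8^3 = 512 ordered triples (a,b,c).
  e.g. a=a1, b=a2, c=a3: lhs=a1 != rhs=0
  e.g. a=a1, b=a2, c=a4: lhs=a1 != rhs=0
Total violating triples: 120


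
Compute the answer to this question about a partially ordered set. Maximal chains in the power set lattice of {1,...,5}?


A maximal chain goes from the minimum element to a maximal element via cover relations.
Counting all min-to-max paths in the cover graph.
Total maximal chains: 120


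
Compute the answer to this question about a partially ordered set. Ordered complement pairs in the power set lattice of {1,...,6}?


Complement pair (a,b): a meet b = bottom, a join b = top.
Here: A intersect B = {} and A union B = {1,...,6}.
Pairs found: ({},{1,2,3,4,5,6}), ({1},{2,3,4,5,6}), ({2},{1,3,4,5,6}), ({3},{1,2,4,5,6}), ... (60 more)
Total ordered pairs: 64


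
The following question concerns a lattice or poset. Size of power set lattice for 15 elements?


Power set = 2^n.
2^15 = 32768


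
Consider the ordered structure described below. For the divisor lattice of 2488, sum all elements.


sigma(n) = sum of divisors.
Divisors of 2488: [1, 2, 4, 8, 311, 622, 1244, 2488]
Sum = 4680


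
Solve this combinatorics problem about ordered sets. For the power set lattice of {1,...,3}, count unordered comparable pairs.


A comparable pair {a,b} has a < b or b < a in the order.
Count unordered pairs where one element is strictly below the other.
Examples: {{},{1}}, {{},{2}}, {{},{3}}, {{},{1,2}}, ...
Total comparable pairs: 19


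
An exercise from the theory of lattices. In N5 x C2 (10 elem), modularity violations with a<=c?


Modular law: if a <= c then a v (b ^ c) = (a v b) ^ c.
Check all triples (a,b,c) with a <= c among 10 elements.
  e.g. a=(a,0), b=(c,0), c=(b,0): lhs=(a,0) != rhs=(b,0)
  e.g. a=(a,0), b=(c,1), c=(b,0): lhs=(a,0) != rhs=(b,0)
Total violating triples: 6


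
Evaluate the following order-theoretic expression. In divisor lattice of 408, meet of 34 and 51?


In a divisor lattice, meet = gcd (greatest common divisor).
By Euclidean algorithm or factoring: gcd(34,51) = 17


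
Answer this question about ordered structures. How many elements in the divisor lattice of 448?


Divisors of 448: [1, 2, 4, 7, 8, 14, 16, 28, 32, 56, 64, 112, 224, 448]
Count: 14


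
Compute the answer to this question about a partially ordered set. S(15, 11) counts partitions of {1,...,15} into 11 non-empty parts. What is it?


S(n,k) = k*S(n-1,k) + S(n-1,k-1).
S(14,11) = 66066, S(14,10) = 752752
S(15,11) = 11*66066 + 752752 = 726726 + 752752
S(15,11) = 1479478


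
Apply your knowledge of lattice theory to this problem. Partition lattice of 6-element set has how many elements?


B(n) = number of set partitions of an n-element set.
B(n) satisfies the recurrence: B(n+1) = sum_k C(n,k)*B(k).
B(6) = 203


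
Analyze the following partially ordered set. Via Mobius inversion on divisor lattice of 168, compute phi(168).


phi(n) = n * prod_{p|n} (1 - 1/p).
Prime divisors of 168: [2, 3, 7]
phi(168) = 168 * (1 - 1/2) * (1 - 1/3) * (1 - 1/7)
phi(168) = 48


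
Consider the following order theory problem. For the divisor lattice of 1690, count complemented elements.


An element a is complemented if some b has a meet b = bottom, a join b = top.
a is complemented iff gcd(a, n/a)=1, i.e. a is a unitary divisor of 1690.
Complemented elements: 1, 2, 5, 10, 169, 338, ... (2 more)
Count: 8


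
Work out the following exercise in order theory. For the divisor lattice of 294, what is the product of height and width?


Height = length of longest chain minus 1; width = size of largest antichain.
A maximum chain: 1 | 7 | 49 | 147 | 294  (height 4).
A maximum antichain: {6, 14, 21, 49}  (width 4).
Product = 4 * 4 = 16


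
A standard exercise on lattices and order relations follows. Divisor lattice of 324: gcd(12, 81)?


Meet=gcd.
gcd(12,81)=3


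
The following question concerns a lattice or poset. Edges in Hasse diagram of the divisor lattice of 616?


A cover relation a -< b holds when a < b with no c strictly between.
Cover relations:
  1 -< 2
  1 -< 7
  1 -< 11
  2 -< 4
  2 -< 14
  2 -< 22
  4 -< 8
  4 -< 28
  ...20 more
Total: 28


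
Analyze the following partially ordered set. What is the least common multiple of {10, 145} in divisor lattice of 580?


In a divisor lattice, join = lcm (least common multiple).
Compute lcm iteratively: start with first element, then lcm(current, next).
Elements: [10, 145]
lcm(10,145) = 290
Final lcm = 290


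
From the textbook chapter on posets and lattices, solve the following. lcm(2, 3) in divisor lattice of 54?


Join=lcm.
gcd(2,3)=1
lcm=6


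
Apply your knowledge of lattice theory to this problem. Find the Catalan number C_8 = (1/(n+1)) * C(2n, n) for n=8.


C(n) = C(2n, n) / (n+1).
C(16, 8) = 12870
C(8) = 12870 / 9 = 1430


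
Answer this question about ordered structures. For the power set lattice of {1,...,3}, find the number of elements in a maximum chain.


A chain is a totally ordered subset; we count the number of elements in a maximum chain.
Compute, for each element x, the size of the longest chain ending at x:
  {}: 1
  {1}: 2
  {2}: 2
  {3}: 2
  {1,2}: 3
  {1,3}: 3
  ...
A maximum chain: {} < {1} < {1,2} < {1,2,3}
Number of elements in the longest chain: 4


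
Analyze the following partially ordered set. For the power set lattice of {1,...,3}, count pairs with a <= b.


The order relation is {(a,b) : a <= b}, reflexive so it includes (a,a).
Examples: ({},{}), ({},{1,2}), ({},{1,2,3}), ({},{1,3}), ({},{1}), ...
Total ordered pairs: 27


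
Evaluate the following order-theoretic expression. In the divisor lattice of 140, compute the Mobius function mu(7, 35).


In a divisor lattice, mu(a,b) = mu(b/a) where mu is the classical Mobius function.
b/a = 35/7 = 5
Prime factorization of 5: primes [5]
5 is squarefree with 1 prime factor(s), so mu(5) = (-1)^1 = -1


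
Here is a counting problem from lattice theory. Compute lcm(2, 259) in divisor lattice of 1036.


In a divisor lattice, join = lcm (least common multiple).
gcd(2,259) = 1
lcm(2,259) = 2*259/gcd = 518/1 = 518


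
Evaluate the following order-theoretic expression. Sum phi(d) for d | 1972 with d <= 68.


Divisors of 1972 up to 68: [1, 2, 4, 17, 29, 34, 58, 68]
phi values: [1, 1, 2, 16, 28, 16, 28, 32]
Sum = 124


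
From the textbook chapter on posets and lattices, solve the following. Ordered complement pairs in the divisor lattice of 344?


Complement pair (a,b): a meet b = bottom, a join b = top.
Here: gcd(a,b)=1 and lcm(a,b)=344, i.e. a*b=344 with a,b coprime.
Pairs found: (1,344), (8,43), (43,8), (344,1)
Total ordered pairs: 4


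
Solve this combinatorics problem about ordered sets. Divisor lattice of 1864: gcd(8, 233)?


Meet=gcd.
gcd(8,233)=1


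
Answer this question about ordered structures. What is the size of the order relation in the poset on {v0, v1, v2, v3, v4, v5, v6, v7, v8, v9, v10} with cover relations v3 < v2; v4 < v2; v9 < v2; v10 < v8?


The order relation is {(a,b) : a <= b}, reflexive so it includes (a,a).
Examples: (v0,v0), (v1,v1), (v10,v10), (v10,v8), (v2,v2), ...
Total ordered pairs: 15


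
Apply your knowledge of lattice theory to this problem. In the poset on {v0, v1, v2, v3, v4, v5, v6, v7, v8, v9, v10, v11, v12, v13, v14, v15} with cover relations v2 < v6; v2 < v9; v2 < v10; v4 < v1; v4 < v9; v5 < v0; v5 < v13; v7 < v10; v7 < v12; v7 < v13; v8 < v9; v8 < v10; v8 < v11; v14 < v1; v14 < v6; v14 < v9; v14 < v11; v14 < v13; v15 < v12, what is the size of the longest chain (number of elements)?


A chain is a totally ordered subset; we count the number of elements in a maximum chain.
Compute, for each element x, the size of the longest chain ending at x:
  v2: 1
  v3: 1
  v4: 1
  v5: 1
  v7: 1
  v8: 1
  ...
A maximum chain: v5 < v0
Number of elements in the longest chain: 2


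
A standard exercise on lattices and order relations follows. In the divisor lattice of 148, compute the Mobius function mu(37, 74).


In a divisor lattice, mu(a,b) = mu(b/a) where mu is the classical Mobius function.
b/a = 74/37 = 2
Prime factorization of 2: primes [2]
2 is squarefree with 1 prime factor(s), so mu(2) = (-1)^1 = -1


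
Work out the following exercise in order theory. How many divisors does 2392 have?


Divisors of 2392: [1, 2, 4, 8, 13, 23, 26, 46, 52, 92, 104, 184, 299, 598, 1196, 2392]
Count: 16


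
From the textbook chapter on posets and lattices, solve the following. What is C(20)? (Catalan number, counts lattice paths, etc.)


C(n) = C(2n, n) / (n+1).
C(40, 20) = 137846528820
C(20) = 137846528820 / 21 = 6564120420


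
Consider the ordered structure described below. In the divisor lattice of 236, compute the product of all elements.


Divisors of 236: [1, 2, 4, 59, 118, 236]
Product = n^(d(n)/2) = 236^(6/2)
Product = 13144256


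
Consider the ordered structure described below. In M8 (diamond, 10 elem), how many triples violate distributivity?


Distributive law: a ^ (b v c) = (a ^ b) v (a ^ c).
Check all 10^3 = 1000 ordered triples (a,b,c).
  e.g. a=a1, b=a2, c=a3: lhs=a1 != rhs=0
  e.g. a=a1, b=a2, c=a4: lhs=a1 != rhs=0
Total violating triples: 336


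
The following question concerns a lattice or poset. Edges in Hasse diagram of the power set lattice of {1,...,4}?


A cover relation a -< b holds when a < b with no c strictly between.
Cover relations:
  {} -< {1}
  {} -< {2}
  {} -< {3}
  {} -< {4}
  {1} -< {1,2}
  {1} -< {1,3}
  {1} -< {1,4}
  {2} -< {1,2}
  ...24 more
Total: 32


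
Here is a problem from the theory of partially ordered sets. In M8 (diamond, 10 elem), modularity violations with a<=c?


Modular law: if a <= c then a v (b ^ c) = (a v b) ^ c.
Check all triples (a,b,c) with a <= c among 10 elements.
This lattice is modular (diamonds M_m and their chain-products are modular).
Total violating triples: 0


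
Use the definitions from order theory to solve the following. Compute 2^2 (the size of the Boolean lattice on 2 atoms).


Power set = 2^n.
2^2 = 4


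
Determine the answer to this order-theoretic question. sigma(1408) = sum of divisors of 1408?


sigma(n) = sum of divisors.
Divisors of 1408: [1, 2, 4, 8, 11, 16, 22, 32, 44, 64, 88, 128, 176, 352, 704, 1408]
Sum = 3060


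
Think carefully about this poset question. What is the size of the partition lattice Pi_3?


B(n) = number of set partitions of an n-element set.
B(n) satisfies the recurrence: B(n+1) = sum_k C(n,k)*B(k).
B(3) = 5


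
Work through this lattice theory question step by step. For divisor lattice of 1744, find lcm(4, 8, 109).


In a divisor lattice, join = lcm (least common multiple).
Compute lcm iteratively: start with first element, then lcm(current, next).
Elements: [4, 8, 109]
lcm(4,8) = 8
lcm(8,109) = 872
Final lcm = 872


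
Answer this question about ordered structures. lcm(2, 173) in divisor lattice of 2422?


Join=lcm.
gcd(2,173)=1
lcm=346


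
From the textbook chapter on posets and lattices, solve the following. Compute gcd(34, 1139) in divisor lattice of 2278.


In a divisor lattice, meet = gcd (greatest common divisor).
By Euclidean algorithm or factoring: gcd(34,1139) = 17


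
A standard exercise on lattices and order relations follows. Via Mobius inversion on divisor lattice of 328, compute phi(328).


phi(n) = n * prod_{p|n} (1 - 1/p).
Prime divisors of 328: [2, 41]
phi(328) = 328 * (1 - 1/2) * (1 - 1/41)
phi(328) = 160


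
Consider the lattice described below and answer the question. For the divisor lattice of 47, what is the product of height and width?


Height = length of longest chain minus 1; width = size of largest antichain.
A maximum chain: 1 | 47  (height 1).
A maximum antichain: {1}  (width 1).
Product = 1 * 1 = 1


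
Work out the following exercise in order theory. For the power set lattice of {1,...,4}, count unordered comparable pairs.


A comparable pair {a,b} has a < b or b < a in the order.
Count unordered pairs where one element is strictly below the other.
Examples: {{},{1}}, {{},{2}}, {{},{3}}, {{},{4}}, ...
Total comparable pairs: 65


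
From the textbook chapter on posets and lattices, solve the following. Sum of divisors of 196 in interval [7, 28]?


Interval [7,28] in divisors of 196: [7, 14, 28]
Sum = 49


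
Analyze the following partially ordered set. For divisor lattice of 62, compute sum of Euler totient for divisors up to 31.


Divisors of 62 up to 31: [1, 2, 31]
phi values: [1, 1, 30]
Sum = 32


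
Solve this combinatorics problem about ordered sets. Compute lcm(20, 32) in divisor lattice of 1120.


In a divisor lattice, join = lcm (least common multiple).
gcd(20,32) = 4
lcm(20,32) = 20*32/gcd = 640/4 = 160


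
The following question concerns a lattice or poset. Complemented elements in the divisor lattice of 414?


An element a is complemented if some b has a meet b = bottom, a join b = top.
a is complemented iff gcd(a, n/a)=1, i.e. a is a unitary divisor of 414.
Complemented elements: 1, 2, 9, 18, 23, 46, ... (2 more)
Count: 8


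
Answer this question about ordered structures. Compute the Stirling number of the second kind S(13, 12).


S(n,k) = k*S(n-1,k) + S(n-1,k-1).
S(12,12) = 1, S(12,11) = 66
S(13,12) = 12*1 + 66 = 12 + 66
S(13,12) = 78


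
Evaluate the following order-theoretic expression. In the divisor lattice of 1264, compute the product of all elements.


Divisors of 1264: [1, 2, 4, 8, 16, 79, 158, 316, 632, 1264]
Product = n^(d(n)/2) = 1264^(10/2)
Product = 3226527490637824


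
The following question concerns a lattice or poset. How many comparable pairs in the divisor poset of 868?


A comparable pair {a,b} has a < b or b < a in the order.
Count unordered pairs where one element is strictly below the other.
Examples: {1,2}, {1,4}, {1,7}, {1,14}, ...
Total comparable pairs: 42


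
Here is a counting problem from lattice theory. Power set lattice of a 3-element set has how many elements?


Power set = 2^n.
2^3 = 8


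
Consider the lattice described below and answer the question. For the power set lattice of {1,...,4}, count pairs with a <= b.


The order relation is {(a,b) : a <= b}, reflexive so it includes (a,a).
Examples: ({},{}), ({},{1,2}), ({},{1,2,3}), ({},{1,2,3,4}), ({},{1,2,4}), ...
Total ordered pairs: 81


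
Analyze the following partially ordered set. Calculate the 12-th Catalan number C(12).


C(n) = C(2n, n) / (n+1).
C(24, 12) = 2704156
C(12) = 2704156 / 13 = 208012


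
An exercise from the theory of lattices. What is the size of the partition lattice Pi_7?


B(n) = number of set partitions of an n-element set.
B(n) satisfies the recurrence: B(n+1) = sum_k C(n,k)*B(k).
B(7) = 877


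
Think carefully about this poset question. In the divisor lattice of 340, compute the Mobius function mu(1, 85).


In a divisor lattice, mu(a,b) = mu(b/a) where mu is the classical Mobius function.
b/a = 85/1 = 85
Prime factorization of 85: primes [5, 17]
85 is squarefree with 2 prime factor(s), so mu(85) = (-1)^2 = 1


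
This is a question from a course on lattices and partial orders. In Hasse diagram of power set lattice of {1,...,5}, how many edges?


A cover relation a -< b holds when a < b with no c strictly between.
Cover relations:
  {} -< {1}
  {} -< {2}
  {} -< {3}
  {} -< {4}
  {} -< {5}
  {1} -< {1,2}
  {1} -< {1,3}
  {1} -< {1,4}
  ...72 more
Total: 80


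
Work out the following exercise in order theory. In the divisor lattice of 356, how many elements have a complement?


An element a is complemented if some b has a meet b = bottom, a join b = top.
a is complemented iff gcd(a, n/a)=1, i.e. a is a unitary divisor of 356.
Complemented elements: 1, 4, 89, 356
Count: 4


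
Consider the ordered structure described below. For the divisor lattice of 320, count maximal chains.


A maximal chain goes from the minimum element to a maximal element via cover relations.
Counting all min-to-max paths in the cover graph.
Total maximal chains: 7


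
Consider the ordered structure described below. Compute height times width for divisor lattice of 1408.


Height = length of longest chain minus 1; width = size of largest antichain.
A maximum chain: 1 | 11 | 22 | 44 | 88 | 176 | 352 | 704 | 1408  (height 8).
A maximum antichain: {2, 11}  (width 2).
Product = 8 * 2 = 16


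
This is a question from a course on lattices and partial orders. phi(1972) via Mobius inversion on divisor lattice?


phi(n) = n * prod_{p|n} (1 - 1/p).
Prime divisors of 1972: [2, 17, 29]
phi(1972) = 1972 * (1 - 1/2) * (1 - 1/17) * (1 - 1/29)
phi(1972) = 896


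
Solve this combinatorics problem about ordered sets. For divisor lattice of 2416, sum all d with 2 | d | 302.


Interval [2,302] in divisors of 2416: [2, 302]
Sum = 304


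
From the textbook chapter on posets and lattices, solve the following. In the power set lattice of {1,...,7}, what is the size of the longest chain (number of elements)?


A chain is a totally ordered subset; we count the number of elements in a maximum chain.
Compute, for each element x, the size of the longest chain ending at x:
  {}: 1
  {1}: 2
  {2}: 2
  {3}: 2
  {4}: 2
  {5}: 2
  ...
A maximum chain: {} < {1} < {1,2} < {1,2,3} < {1,2,3,4} < {1,2,3,4,5} < {1,2,3,4,5,6} < {1,2,3,4,5,6,7}
Number of elements in the longest chain: 8


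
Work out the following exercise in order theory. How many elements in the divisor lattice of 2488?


Divisors of 2488: [1, 2, 4, 8, 311, 622, 1244, 2488]
Count: 8
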